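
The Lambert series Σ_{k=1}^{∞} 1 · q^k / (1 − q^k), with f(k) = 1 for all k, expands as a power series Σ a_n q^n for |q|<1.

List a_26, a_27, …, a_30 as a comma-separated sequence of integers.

q^26  k|26↦f(k): 1:1 2:1 13:1 26:1  a_26=4
d|27:{1,3,9,27}  Σf=1+1+1+1=4
[q^28] f(28)=1,f(14)=1,f(7)=1,f(4)=1,f(2)=1,f(1)=1 ⇒ 6
d|29:{29,1}  Σf=1+1=2
q^30  k|30↦f(k): 1:1 2:1 3:1 5:1 6:1 10:1 15:1 30:1  a_30=8

4, 4, 6, 2, 8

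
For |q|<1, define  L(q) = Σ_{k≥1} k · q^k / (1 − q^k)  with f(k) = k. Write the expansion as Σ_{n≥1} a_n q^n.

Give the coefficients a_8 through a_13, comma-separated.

15, 13, 18, 12, 28, 14

n=8: 1·8 2·4 4·2 8·1  f→[1+2+4+8]=15
n=9: 9·1 3·3 1·9  f→[9+3+1]=13
d|10:{1,2,5,10}  Σf=1+2+5+10=18
d|11:{11,1}  Σf=11+1=12
n=12: 12·1 6·2 4·3 3·4 2·6 1·12  f→[12+6+4+3+2+1]=28
[q^13] f(1)=1,f(13)=13 ⇒ 14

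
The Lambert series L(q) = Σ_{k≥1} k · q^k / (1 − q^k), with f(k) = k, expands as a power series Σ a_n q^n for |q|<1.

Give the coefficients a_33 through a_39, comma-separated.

[q^33] f(33)=33,f(11)=11,f(3)=3,f(1)=1 ⇒ 48
n=34: 34·1 17·2 2·17 1·34  f→[34+17+2+1]=54
[q^35] f(1)=1,f(5)=5,f(7)=7,f(35)=35 ⇒ 48
d|36:{1,2,3,4,6,9,12,18,36}  Σf=1+2+3+4+6+9+12+18+36=91
q^37  k|37↦f(k): 1:1 37:37  a_37=38
n=38: 38·1 19·2 2·19 1·38  f→[38+19+2+1]=60
[q^39] f(39)=39,f(13)=13,f(3)=3,f(1)=1 ⇒ 56

48, 54, 48, 91, 38, 60, 56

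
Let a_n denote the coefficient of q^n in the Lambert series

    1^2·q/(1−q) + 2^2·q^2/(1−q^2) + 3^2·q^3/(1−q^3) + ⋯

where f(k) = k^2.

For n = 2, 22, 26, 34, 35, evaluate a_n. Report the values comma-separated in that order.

5, 610, 850, 1450, 1300

d|2:{1,2}  Σf=1+4=5
[q^22] f(22)=484,f(11)=121,f(2)=4,f(1)=1 ⇒ 610
n=26: 1·26 2·13 13·2 26·1  f→[1+4+169+676]=850
q^34  k|34↦f(k): 1:1 2:4 17:289 34:1156  a_34=1450
q^35  k|35↦f(k): 1:1 5:25 7:49 35:1225  a_35=1300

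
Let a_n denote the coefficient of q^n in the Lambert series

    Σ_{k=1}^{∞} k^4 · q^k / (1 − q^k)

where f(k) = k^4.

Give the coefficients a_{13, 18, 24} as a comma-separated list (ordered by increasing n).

d|13:{13,1}  Σf=28561+1=28562
n=18: 18·1 9·2 6·3 3·6 2·9 1·18  f→[104976+6561+1296+81+16+1]=112931
d|24:{24,12,8,6,4,3,2,1}  Σf=331776+20736+4096+1296+256+81+16+1=358258

28562, 112931, 358258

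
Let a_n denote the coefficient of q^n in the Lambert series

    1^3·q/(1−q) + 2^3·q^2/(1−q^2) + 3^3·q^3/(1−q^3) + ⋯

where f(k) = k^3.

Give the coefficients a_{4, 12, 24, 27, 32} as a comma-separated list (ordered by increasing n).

73, 2044, 16380, 20440, 37449

d|4:{4,2,1}  Σf=64+8+1=73
[q^12] f(12)=1728,f(6)=216,f(4)=64,f(3)=27,f(2)=8,f(1)=1 ⇒ 2044
d|24:{24,12,8,6,4,3,2,1}  Σf=13824+1728+512+216+64+27+8+1=16380
d|27:{27,9,3,1}  Σf=19683+729+27+1=20440
n=32: 32·1 16·2 8·4 4·8 2·16 1·32  f→[32768+4096+512+64+8+1]=37449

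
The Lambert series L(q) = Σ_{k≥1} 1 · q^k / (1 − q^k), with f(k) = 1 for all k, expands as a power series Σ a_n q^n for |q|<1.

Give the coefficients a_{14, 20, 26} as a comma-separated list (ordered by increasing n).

n=14: 14·1 7·2 2·7 1·14  f→[1+1+1+1]=4
q^20  k|20↦f(k): 1:1 2:1 4:1 5:1 10:1 20:1  a_20=6
q^26  k|26↦f(k): 1:1 2:1 13:1 26:1  a_26=4

4, 6, 4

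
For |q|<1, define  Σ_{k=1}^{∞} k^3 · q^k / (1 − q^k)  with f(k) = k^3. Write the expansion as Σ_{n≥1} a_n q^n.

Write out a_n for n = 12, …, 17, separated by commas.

2044, 2198, 3096, 3528, 4681, 4914

n=12: 1·12 2·6 3·4 4·3 6·2 12·1  f→[1+8+27+64+216+1728]=2044
n=13: 13·1 1·13  f→[2197+1]=2198
[q^14] f(14)=2744,f(7)=343,f(2)=8,f(1)=1 ⇒ 3096
[q^15] f(1)=1,f(3)=27,f(5)=125,f(15)=3375 ⇒ 3528
q^16  k|16↦f(k): 1:1 2:8 4:64 8:512 16:4096  a_16=4681
n=17: 1·17 17·1  f→[1+4913]=4914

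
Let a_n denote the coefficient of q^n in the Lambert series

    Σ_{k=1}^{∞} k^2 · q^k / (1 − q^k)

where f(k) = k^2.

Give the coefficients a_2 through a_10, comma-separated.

5, 10, 21, 26, 50, 50, 85, 91, 130

d|2:{2,1}  Σf=4+1=5
[q^3] f(1)=1,f(3)=9 ⇒ 10
[q^4] f(4)=16,f(2)=4,f(1)=1 ⇒ 21
n=5: 1·5 5·1  f→[1+25]=26
n=6: 1·6 2·3 3·2 6·1  f→[1+4+9+36]=50
q^7  k|7↦f(k): 1:1 7:49  a_7=50
q^8  k|8↦f(k): 1:1 2:4 4:16 8:64  a_8=85
[q^9] f(1)=1,f(3)=9,f(9)=81 ⇒ 91
q^10  k|10↦f(k): 1:1 2:4 5:25 10:100  a_10=130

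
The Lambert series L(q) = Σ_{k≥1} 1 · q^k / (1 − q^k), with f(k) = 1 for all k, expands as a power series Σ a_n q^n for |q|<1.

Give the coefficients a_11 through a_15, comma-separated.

q^11  k|11↦f(k): 11:1 1:1  a_11=2
[q^12] f(12)=1,f(6)=1,f(4)=1,f(3)=1,f(2)=1,f(1)=1 ⇒ 6
d|13:{13,1}  Σf=1+1=2
d|14:{14,7,2,1}  Σf=1+1+1+1=4
[q^15] f(1)=1,f(3)=1,f(5)=1,f(15)=1 ⇒ 4

2, 6, 2, 4, 4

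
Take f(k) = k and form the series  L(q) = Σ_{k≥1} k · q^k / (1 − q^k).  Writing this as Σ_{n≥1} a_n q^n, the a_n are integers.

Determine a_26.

d|26:{26,13,2,1}  Σf=26+13+2+1=42

a_26 = 42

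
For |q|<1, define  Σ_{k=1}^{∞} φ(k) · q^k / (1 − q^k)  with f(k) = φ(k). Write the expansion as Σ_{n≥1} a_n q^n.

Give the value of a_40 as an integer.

[q^40] φ(40)=16,φ(20)=8,φ(10)=4,φ(8)=4,φ(5)=4,φ(4)=2,φ(2)=1,φ(1)=1 ⇒ 40

a_40 = 40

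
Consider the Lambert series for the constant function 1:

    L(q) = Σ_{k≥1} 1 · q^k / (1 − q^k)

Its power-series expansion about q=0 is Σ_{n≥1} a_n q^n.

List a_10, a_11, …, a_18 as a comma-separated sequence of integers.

q^10  k|10↦f(k): 1:1 2:1 5:1 10:1  a_10=4
q^11  k|11↦f(k): 11:1 1:1  a_11=2
n=12: 12·1 6·2 4·3 3·4 2·6 1·12  f→[1+1+1+1+1+1]=6
[q^13] f(13)=1,f(1)=1 ⇒ 2
[q^14] f(1)=1,f(2)=1,f(7)=1,f(14)=1 ⇒ 4
q^15  k|15↦f(k): 15:1 5:1 3:1 1:1  a_15=4
n=16: 1·16 2·8 4·4 8·2 16·1  f→[1+1+1+1+1]=5
[q^17] f(1)=1,f(17)=1 ⇒ 2
q^18  k|18↦f(k): 18:1 9:1 6:1 3:1 2:1 1:1  a_18=6

4, 2, 6, 2, 4, 4, 5, 2, 6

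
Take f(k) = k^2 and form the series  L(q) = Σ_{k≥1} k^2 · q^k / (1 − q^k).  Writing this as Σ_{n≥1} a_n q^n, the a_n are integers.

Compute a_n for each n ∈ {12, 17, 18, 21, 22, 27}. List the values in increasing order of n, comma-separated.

[q^12] f(1)=1,f(2)=4,f(3)=9,f(4)=16,f(6)=36,f(12)=144 ⇒ 210
n=17: 1·17 17·1  f→[1+289]=290
[q^18] f(1)=1,f(2)=4,f(3)=9,f(6)=36,f(9)=81,f(18)=324 ⇒ 455
d|21:{1,3,7,21}  Σf=1+9+49+441=500
d|22:{1,2,11,22}  Σf=1+4+121+484=610
[q^27] f(27)=729,f(9)=81,f(3)=9,f(1)=1 ⇒ 820

210, 290, 455, 500, 610, 820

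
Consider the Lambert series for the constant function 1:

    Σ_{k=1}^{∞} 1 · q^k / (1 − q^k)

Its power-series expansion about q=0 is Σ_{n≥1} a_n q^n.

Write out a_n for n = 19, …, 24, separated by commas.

2, 6, 4, 4, 2, 8

q^19  k|19↦f(k): 19:1 1:1  a_19=2
[q^20] f(1)=1,f(2)=1,f(4)=1,f(5)=1,f(10)=1,f(20)=1 ⇒ 6
q^21  k|21↦f(k): 21:1 7:1 3:1 1:1  a_21=4
q^22  k|22↦f(k): 22:1 11:1 2:1 1:1  a_22=4
[q^23] f(23)=1,f(1)=1 ⇒ 2
q^24  k|24↦f(k): 1:1 2:1 3:1 4:1 6:1 8:1 12:1 24:1  a_24=8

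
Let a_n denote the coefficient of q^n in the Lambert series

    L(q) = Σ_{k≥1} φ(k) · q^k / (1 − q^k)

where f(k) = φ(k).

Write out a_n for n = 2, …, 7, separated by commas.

q^2  k|2↦φ(k): 2:1 1:1  a_2=2
q^3  k|3↦φ(k): 3:2 1:1  a_3=3
d|4:{1,2,4}  Σφ=1+1+2=4
[q^5] φ(5)=4,φ(1)=1 ⇒ 5
d|6:{1,2,3,6}  Σφ=1+1+2+2=6
d|7:{7,1}  Σφ=6+1=7

2, 3, 4, 5, 6, 7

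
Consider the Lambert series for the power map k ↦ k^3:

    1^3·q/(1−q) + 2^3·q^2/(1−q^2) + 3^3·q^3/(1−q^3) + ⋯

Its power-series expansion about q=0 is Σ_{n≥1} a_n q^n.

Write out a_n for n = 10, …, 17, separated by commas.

n=10: 1·10 2·5 5·2 10·1  f→[1+8+125+1000]=1134
n=11: 1·11 11·1  f→[1+1331]=1332
[q^12] f(12)=1728,f(6)=216,f(4)=64,f(3)=27,f(2)=8,f(1)=1 ⇒ 2044
n=13: 13·1 1·13  f→[2197+1]=2198
n=14: 1·14 2·7 7·2 14·1  f→[1+8+343+2744]=3096
n=15: 1·15 3·5 5·3 15·1  f→[1+27+125+3375]=3528
[q^16] f(16)=4096,f(8)=512,f(4)=64,f(2)=8,f(1)=1 ⇒ 4681
n=17: 17·1 1·17  f→[4913+1]=4914

1134, 1332, 2044, 2198, 3096, 3528, 4681, 4914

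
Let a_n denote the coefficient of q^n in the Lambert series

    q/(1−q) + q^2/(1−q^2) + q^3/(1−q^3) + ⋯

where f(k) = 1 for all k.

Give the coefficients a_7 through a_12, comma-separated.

2, 4, 3, 4, 2, 6

q^7  k|7↦f(k): 7:1 1:1  a_7=2
d|8:{8,4,2,1}  Σf=1+1+1+1=4
d|9:{1,3,9}  Σf=1+1+1=3
[q^10] f(10)=1,f(5)=1,f(2)=1,f(1)=1 ⇒ 4
[q^11] f(11)=1,f(1)=1 ⇒ 2
[q^12] f(12)=1,f(6)=1,f(4)=1,f(3)=1,f(2)=1,f(1)=1 ⇒ 6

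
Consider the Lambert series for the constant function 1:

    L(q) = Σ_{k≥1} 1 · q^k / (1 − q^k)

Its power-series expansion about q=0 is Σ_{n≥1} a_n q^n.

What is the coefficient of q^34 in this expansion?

d|34:{1,2,17,34}  Σf=1+1+1+1=4

a_34 = 4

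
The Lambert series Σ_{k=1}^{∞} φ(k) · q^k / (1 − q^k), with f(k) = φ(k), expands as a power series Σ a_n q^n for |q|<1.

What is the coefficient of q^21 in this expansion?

q^21  k|21↦φ(k): 21:12 7:6 3:2 1:1  a_21=21

a_21 = 21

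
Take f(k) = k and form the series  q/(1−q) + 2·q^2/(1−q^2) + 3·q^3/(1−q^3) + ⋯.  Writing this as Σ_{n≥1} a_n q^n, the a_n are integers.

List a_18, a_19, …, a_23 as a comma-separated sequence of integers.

[q^18] f(1)=1,f(2)=2,f(3)=3,f(6)=6,f(9)=9,f(18)=18 ⇒ 39
n=19: 19·1 1·19  f→[19+1]=20
n=20: 20·1 10·2 5·4 4·5 2·10 1·20  f→[20+10+5+4+2+1]=42
[q^21] f(21)=21,f(7)=7,f(3)=3,f(1)=1 ⇒ 32
n=22: 1·22 2·11 11·2 22·1  f→[1+2+11+22]=36
[q^23] f(1)=1,f(23)=23 ⇒ 24

39, 20, 42, 32, 36, 24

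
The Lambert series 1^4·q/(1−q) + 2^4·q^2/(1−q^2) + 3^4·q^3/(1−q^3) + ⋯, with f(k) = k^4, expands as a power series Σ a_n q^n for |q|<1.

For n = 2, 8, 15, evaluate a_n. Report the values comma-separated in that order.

d|2:{2,1}  Σf=16+1=17
q^8  k|8↦f(k): 8:4096 4:256 2:16 1:1  a_8=4369
d|15:{1,3,5,15}  Σf=1+81+625+50625=51332

17, 4369, 51332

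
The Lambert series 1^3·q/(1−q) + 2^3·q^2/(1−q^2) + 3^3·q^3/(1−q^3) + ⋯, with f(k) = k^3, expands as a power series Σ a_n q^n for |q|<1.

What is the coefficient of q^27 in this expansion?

a_27 = 20440

q^27  k|27↦f(k): 27:19683 9:729 3:27 1:1  a_27=20440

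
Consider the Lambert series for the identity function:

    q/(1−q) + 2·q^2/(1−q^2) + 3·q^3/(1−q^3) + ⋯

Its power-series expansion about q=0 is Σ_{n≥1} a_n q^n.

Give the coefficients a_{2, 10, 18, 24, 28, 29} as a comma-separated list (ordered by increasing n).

3, 18, 39, 60, 56, 30

q^2  k|2↦f(k): 2:2 1:1  a_2=3
q^10  k|10↦f(k): 1:1 2:2 5:5 10:10  a_10=18
q^18  k|18↦f(k): 1:1 2:2 3:3 6:6 9:9 18:18  a_18=39
q^24  k|24↦f(k): 1:1 2:2 3:3 4:4 6:6 8:8 12:12 24:24  a_24=60
[q^28] f(1)=1,f(2)=2,f(4)=4,f(7)=7,f(14)=14,f(28)=28 ⇒ 56
q^29  k|29↦f(k): 1:1 29:29  a_29=30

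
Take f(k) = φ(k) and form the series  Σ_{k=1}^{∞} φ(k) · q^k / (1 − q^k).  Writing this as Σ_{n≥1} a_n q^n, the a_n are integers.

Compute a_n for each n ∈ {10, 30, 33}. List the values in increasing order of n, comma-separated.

n=10: 1·10 2·5 5·2 10·1  φ→[1+1+4+4]=10
q^30  k|30↦φ(k): 1:1 2:1 3:2 5:4 6:2 10:4 15:8 30:8  a_30=30
n=33: 33·1 11·3 3·11 1·33  φ→[20+10+2+1]=33

10, 30, 33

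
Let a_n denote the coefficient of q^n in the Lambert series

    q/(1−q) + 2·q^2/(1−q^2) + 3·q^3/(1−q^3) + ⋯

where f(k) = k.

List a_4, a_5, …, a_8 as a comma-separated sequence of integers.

[q^4] f(4)=4,f(2)=2,f(1)=1 ⇒ 7
d|5:{1,5}  Σf=1+5=6
q^6  k|6↦f(k): 6:6 3:3 2:2 1:1  a_6=12
q^7  k|7↦f(k): 7:7 1:1  a_7=8
[q^8] f(8)=8,f(4)=4,f(2)=2,f(1)=1 ⇒ 15

7, 6, 12, 8, 15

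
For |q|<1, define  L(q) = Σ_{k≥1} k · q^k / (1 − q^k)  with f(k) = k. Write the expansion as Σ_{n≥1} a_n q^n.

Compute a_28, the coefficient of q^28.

a_28 = 56

n=28: 1·28 2·14 4·7 7·4 14·2 28·1  f→[1+2+4+7+14+28]=56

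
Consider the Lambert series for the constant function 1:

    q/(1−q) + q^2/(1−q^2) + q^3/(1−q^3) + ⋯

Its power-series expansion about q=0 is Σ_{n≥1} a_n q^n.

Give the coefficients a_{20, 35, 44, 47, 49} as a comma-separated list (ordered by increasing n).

[q^20] f(20)=1,f(10)=1,f(5)=1,f(4)=1,f(2)=1,f(1)=1 ⇒ 6
d|35:{1,5,7,35}  Σf=1+1+1+1=4
q^44  k|44↦f(k): 44:1 22:1 11:1 4:1 2:1 1:1  a_44=6
n=47: 47·1 1·47  f→[1+1]=2
[q^49] f(1)=1,f(7)=1,f(49)=1 ⇒ 3

6, 4, 6, 2, 3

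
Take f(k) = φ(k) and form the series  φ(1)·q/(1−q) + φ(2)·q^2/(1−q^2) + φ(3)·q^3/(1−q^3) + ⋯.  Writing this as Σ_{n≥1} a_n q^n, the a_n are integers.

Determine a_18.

d|18:{18,9,6,3,2,1}  Σφ=6+6+2+2+1+1=18

a_18 = 18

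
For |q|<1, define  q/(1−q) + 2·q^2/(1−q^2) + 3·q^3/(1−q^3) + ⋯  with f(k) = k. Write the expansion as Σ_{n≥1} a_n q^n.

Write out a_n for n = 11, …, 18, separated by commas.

12, 28, 14, 24, 24, 31, 18, 39

d|11:{1,11}  Σf=1+11=12
[q^12] f(12)=12,f(6)=6,f(4)=4,f(3)=3,f(2)=2,f(1)=1 ⇒ 28
d|13:{13,1}  Σf=13+1=14
q^14  k|14↦f(k): 14:14 7:7 2:2 1:1  a_14=24
n=15: 15·1 5·3 3·5 1·15  f→[15+5+3+1]=24
[q^16] f(16)=16,f(8)=8,f(4)=4,f(2)=2,f(1)=1 ⇒ 31
[q^17] f(17)=17,f(1)=1 ⇒ 18
n=18: 1·18 2·9 3·6 6·3 9·2 18·1  f→[1+2+3+6+9+18]=39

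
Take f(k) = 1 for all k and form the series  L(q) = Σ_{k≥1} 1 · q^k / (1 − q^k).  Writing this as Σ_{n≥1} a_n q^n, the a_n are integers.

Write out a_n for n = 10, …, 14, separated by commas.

d|10:{10,5,2,1}  Σf=1+1+1+1=4
d|11:{1,11}  Σf=1+1=2
n=12: 12·1 6·2 4·3 3·4 2·6 1·12  f→[1+1+1+1+1+1]=6
[q^13] f(13)=1,f(1)=1 ⇒ 2
d|14:{14,7,2,1}  Σf=1+1+1+1=4

4, 2, 6, 2, 4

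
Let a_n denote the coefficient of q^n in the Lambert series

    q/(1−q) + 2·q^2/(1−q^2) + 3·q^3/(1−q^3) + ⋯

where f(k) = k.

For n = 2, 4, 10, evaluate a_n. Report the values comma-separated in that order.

3, 7, 18

[q^2] f(1)=1,f(2)=2 ⇒ 3
d|4:{4,2,1}  Σf=4+2+1=7
[q^10] f(10)=10,f(5)=5,f(2)=2,f(1)=1 ⇒ 18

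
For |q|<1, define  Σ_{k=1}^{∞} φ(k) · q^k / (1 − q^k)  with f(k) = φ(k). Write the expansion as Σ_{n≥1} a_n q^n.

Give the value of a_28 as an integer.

n=28: 28·1 14·2 7·4 4·7 2·14 1·28  φ→[12+6+6+2+1+1]=28

a_28 = 28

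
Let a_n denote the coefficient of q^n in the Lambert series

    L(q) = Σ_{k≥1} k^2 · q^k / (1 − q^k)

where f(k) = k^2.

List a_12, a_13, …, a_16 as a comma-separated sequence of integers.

d|12:{12,6,4,3,2,1}  Σf=144+36+16+9+4+1=210
d|13:{1,13}  Σf=1+169=170
d|14:{14,7,2,1}  Σf=196+49+4+1=250
n=15: 15·1 5·3 3·5 1·15  f→[225+25+9+1]=260
d|16:{16,8,4,2,1}  Σf=256+64+16+4+1=341

210, 170, 250, 260, 341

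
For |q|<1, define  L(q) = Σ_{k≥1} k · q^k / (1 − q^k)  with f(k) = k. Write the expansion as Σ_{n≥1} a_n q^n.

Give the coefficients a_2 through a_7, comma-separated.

3, 4, 7, 6, 12, 8

q^2  k|2↦f(k): 2:2 1:1  a_2=3
d|3:{3,1}  Σf=3+1=4
n=4: 4·1 2·2 1·4  f→[4+2+1]=7
d|5:{5,1}  Σf=5+1=6
d|6:{1,2,3,6}  Σf=1+2+3+6=12
d|7:{1,7}  Σf=1+7=8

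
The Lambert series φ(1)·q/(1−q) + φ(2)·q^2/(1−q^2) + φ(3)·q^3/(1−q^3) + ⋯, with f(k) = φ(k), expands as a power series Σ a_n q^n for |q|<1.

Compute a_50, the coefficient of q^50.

d|50:{1,2,5,10,25,50}  Σφ=1+1+4+4+20+20=50

a_50 = 50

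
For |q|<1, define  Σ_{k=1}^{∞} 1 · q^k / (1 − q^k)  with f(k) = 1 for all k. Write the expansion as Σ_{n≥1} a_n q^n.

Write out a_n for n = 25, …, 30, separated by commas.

d|25:{25,5,1}  Σf=1+1+1=3
n=26: 1·26 2·13 13·2 26·1  f→[1+1+1+1]=4
n=27: 1·27 3·9 9·3 27·1  f→[1+1+1+1]=4
q^28  k|28↦f(k): 28:1 14:1 7:1 4:1 2:1 1:1  a_28=6
q^29  k|29↦f(k): 1:1 29:1  a_29=2
[q^30] f(1)=1,f(2)=1,f(3)=1,f(5)=1,f(6)=1,f(10)=1,f(15)=1,f(30)=1 ⇒ 8

3, 4, 4, 6, 2, 8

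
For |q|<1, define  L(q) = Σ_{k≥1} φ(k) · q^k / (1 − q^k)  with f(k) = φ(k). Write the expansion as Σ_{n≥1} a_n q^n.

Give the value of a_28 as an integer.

q^28  k|28↦φ(k): 1:1 2:1 4:2 7:6 14:6 28:12  a_28=28

a_28 = 28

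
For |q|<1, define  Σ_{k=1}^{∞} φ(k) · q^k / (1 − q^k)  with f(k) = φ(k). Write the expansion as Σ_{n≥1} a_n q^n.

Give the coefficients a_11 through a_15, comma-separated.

q^11  k|11↦φ(k): 1:1 11:10  a_11=11
[q^12] φ(1)=1,φ(2)=1,φ(3)=2,φ(4)=2,φ(6)=2,φ(12)=4 ⇒ 12
n=13: 1·13 13·1  φ→[1+12]=13
q^14  k|14↦φ(k): 1:1 2:1 7:6 14:6  a_14=14
n=15: 1·15 3·5 5·3 15·1  φ→[1+2+4+8]=15

11, 12, 13, 14, 15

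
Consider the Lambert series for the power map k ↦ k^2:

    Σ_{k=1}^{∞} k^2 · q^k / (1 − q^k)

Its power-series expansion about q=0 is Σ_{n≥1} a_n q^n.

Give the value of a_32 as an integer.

a_32 = 1365

[q^32] f(32)=1024,f(16)=256,f(8)=64,f(4)=16,f(2)=4,f(1)=1 ⇒ 1365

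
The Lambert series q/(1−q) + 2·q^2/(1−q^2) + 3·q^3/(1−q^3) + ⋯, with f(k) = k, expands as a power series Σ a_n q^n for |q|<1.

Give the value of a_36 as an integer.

a_36 = 91

d|36:{1,2,3,4,6,9,12,18,36}  Σf=1+2+3+4+6+9+12+18+36=91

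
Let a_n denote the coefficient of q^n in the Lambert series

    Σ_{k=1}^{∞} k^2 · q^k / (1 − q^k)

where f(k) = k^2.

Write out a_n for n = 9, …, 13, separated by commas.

91, 130, 122, 210, 170

d|9:{9,3,1}  Σf=81+9+1=91
n=10: 10·1 5·2 2·5 1·10  f→[100+25+4+1]=130
n=11: 11·1 1·11  f→[121+1]=122
[q^12] f(1)=1,f(2)=4,f(3)=9,f(4)=16,f(6)=36,f(12)=144 ⇒ 210
[q^13] f(1)=1,f(13)=169 ⇒ 170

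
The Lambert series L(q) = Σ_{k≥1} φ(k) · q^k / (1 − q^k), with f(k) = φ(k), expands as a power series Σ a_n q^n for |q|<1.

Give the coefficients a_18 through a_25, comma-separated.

n=18: 18·1 9·2 6·3 3·6 2·9 1·18  φ→[6+6+2+2+1+1]=18
n=19: 19·1 1·19  φ→[18+1]=19
q^20  k|20↦φ(k): 1:1 2:1 4:2 5:4 10:4 20:8  a_20=20
q^21  k|21↦φ(k): 21:12 7:6 3:2 1:1  a_21=21
n=22: 1·22 2·11 11·2 22·1  φ→[1+1+10+10]=22
n=23: 23·1 1·23  φ→[22+1]=23
[q^24] φ(1)=1,φ(2)=1,φ(3)=2,φ(4)=2,φ(6)=2,φ(8)=4,φ(12)=4,φ(24)=8 ⇒ 24
q^25  k|25↦φ(k): 25:20 5:4 1:1  a_25=25

18, 19, 20, 21, 22, 23, 24, 25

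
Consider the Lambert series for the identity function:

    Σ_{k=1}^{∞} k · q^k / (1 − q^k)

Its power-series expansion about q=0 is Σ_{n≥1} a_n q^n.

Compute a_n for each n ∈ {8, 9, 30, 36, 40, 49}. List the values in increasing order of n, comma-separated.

q^8  k|8↦f(k): 8:8 4:4 2:2 1:1  a_8=15
[q^9] f(1)=1,f(3)=3,f(9)=9 ⇒ 13
q^30  k|30↦f(k): 1:1 2:2 3:3 5:5 6:6 10:10 15:15 30:30  a_30=72
d|36:{1,2,3,4,6,9,12,18,36}  Σf=1+2+3+4+6+9+12+18+36=91
d|40:{40,20,10,8,5,4,2,1}  Σf=40+20+10+8+5+4+2+1=90
q^49  k|49↦f(k): 49:49 7:7 1:1  a_49=57

15, 13, 72, 91, 90, 57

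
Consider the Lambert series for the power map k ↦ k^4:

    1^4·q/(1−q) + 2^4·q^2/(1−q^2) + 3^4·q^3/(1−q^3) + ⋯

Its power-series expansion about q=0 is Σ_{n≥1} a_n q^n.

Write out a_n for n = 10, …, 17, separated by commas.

[q^10] f(10)=10000,f(5)=625,f(2)=16,f(1)=1 ⇒ 10642
q^11  k|11↦f(k): 11:14641 1:1  a_11=14642
n=12: 12·1 6·2 4·3 3·4 2·6 1·12  f→[20736+1296+256+81+16+1]=22386
d|13:{1,13}  Σf=1+28561=28562
[q^14] f(1)=1,f(2)=16,f(7)=2401,f(14)=38416 ⇒ 40834
q^15  k|15↦f(k): 1:1 3:81 5:625 15:50625  a_15=51332
n=16: 1·16 2·8 4·4 8·2 16·1  f→[1+16+256+4096+65536]=69905
q^17  k|17↦f(k): 17:83521 1:1  a_17=83522

10642, 14642, 22386, 28562, 40834, 51332, 69905, 83522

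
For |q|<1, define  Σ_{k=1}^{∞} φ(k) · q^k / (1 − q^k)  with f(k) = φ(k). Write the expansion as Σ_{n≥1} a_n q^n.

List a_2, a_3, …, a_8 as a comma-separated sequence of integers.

n=2: 1·2 2·1  φ→[1+1]=2
n=3: 3·1 1·3  φ→[2+1]=3
d|4:{1,2,4}  Σφ=1+1+2=4
q^5  k|5↦φ(k): 1:1 5:4  a_5=5
d|6:{1,2,3,6}  Σφ=1+1+2+2=6
n=7: 1·7 7·1  φ→[1+6]=7
d|8:{1,2,4,8}  Σφ=1+1+2+4=8

2, 3, 4, 5, 6, 7, 8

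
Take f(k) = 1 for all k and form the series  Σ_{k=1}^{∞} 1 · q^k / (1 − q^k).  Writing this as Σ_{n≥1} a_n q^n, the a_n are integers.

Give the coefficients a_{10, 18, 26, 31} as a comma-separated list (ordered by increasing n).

4, 6, 4, 2

d|10:{1,2,5,10}  Σf=1+1+1+1=4
q^18  k|18↦f(k): 1:1 2:1 3:1 6:1 9:1 18:1  a_18=6
n=26: 26·1 13·2 2·13 1·26  f→[1+1+1+1]=4
[q^31] f(31)=1,f(1)=1 ⇒ 2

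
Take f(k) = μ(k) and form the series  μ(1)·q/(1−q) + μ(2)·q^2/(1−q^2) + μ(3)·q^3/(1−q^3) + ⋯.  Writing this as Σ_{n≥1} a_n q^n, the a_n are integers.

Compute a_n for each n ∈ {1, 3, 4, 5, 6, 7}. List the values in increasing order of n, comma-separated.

d|1:{1}  Σμ=1=1
n=3: 1·3 3·1  μ→[1+(-1)]=0
q^4  k|4↦μ(k): 1:1 2:-1 4:0  a_4=0
[q^5] μ(1)=1,μ(5)=-1 ⇒ 0
[q^6] μ(1)=1,μ(2)=-1,μ(3)=-1,μ(6)=1 ⇒ 0
q^7  k|7↦μ(k): 1:1 7:-1  a_7=0

1, 0, 0, 0, 0, 0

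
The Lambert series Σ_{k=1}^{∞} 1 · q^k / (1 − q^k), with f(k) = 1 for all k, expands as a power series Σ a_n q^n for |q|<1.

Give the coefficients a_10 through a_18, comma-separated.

[q^10] f(1)=1,f(2)=1,f(5)=1,f(10)=1 ⇒ 4
[q^11] f(11)=1,f(1)=1 ⇒ 2
n=12: 1·12 2·6 3·4 4·3 6·2 12·1  f→[1+1+1+1+1+1]=6
n=13: 13·1 1·13  f→[1+1]=2
n=14: 1·14 2·7 7·2 14·1  f→[1+1+1+1]=4
d|15:{1,3,5,15}  Σf=1+1+1+1=4
[q^16] f(16)=1,f(8)=1,f(4)=1,f(2)=1,f(1)=1 ⇒ 5
d|17:{1,17}  Σf=1+1=2
d|18:{1,2,3,6,9,18}  Σf=1+1+1+1+1+1=6

4, 2, 6, 2, 4, 4, 5, 2, 6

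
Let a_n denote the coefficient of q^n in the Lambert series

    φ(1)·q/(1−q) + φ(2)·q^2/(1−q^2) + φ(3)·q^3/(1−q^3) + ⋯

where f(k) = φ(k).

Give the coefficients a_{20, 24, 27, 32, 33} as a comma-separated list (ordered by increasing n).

q^20  k|20↦φ(k): 1:1 2:1 4:2 5:4 10:4 20:8  a_20=20
q^24  k|24↦φ(k): 24:8 12:4 8:4 6:2 4:2 3:2 2:1 1:1  a_24=24
q^27  k|27↦φ(k): 27:18 9:6 3:2 1:1  a_27=27
[q^32] φ(32)=16,φ(16)=8,φ(8)=4,φ(4)=2,φ(2)=1,φ(1)=1 ⇒ 32
[q^33] φ(33)=20,φ(11)=10,φ(3)=2,φ(1)=1 ⇒ 33

20, 24, 27, 32, 33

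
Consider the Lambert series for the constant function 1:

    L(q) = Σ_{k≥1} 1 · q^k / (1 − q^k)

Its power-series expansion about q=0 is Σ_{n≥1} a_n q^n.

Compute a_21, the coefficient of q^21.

a_21 = 4

n=21: 1·21 3·7 7·3 21·1  f→[1+1+1+1]=4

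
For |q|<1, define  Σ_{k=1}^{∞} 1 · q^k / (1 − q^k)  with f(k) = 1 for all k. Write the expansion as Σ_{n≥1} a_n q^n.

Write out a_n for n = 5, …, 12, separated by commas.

[q^5] f(1)=1,f(5)=1 ⇒ 2
n=6: 1·6 2·3 3·2 6·1  f→[1+1+1+1]=4
q^7  k|7↦f(k): 1:1 7:1  a_7=2
[q^8] f(1)=1,f(2)=1,f(4)=1,f(8)=1 ⇒ 4
[q^9] f(1)=1,f(3)=1,f(9)=1 ⇒ 3
[q^10] f(1)=1,f(2)=1,f(5)=1,f(10)=1 ⇒ 4
[q^11] f(1)=1,f(11)=1 ⇒ 2
d|12:{12,6,4,3,2,1}  Σf=1+1+1+1+1+1=6

2, 4, 2, 4, 3, 4, 2, 6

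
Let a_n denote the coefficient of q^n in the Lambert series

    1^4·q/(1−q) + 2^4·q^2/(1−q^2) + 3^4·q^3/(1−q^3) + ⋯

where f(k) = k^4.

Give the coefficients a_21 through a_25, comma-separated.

196964, 248914, 279842, 358258, 391251

n=21: 21·1 7·3 3·7 1·21  f→[194481+2401+81+1]=196964
q^22  k|22↦f(k): 1:1 2:16 11:14641 22:234256  a_22=248914
[q^23] f(1)=1,f(23)=279841 ⇒ 279842
n=24: 1·24 2·12 3·8 4·6 6·4 8·3 12·2 24·1  f→[1+16+81+256+1296+4096+20736+331776]=358258
n=25: 25·1 5·5 1·25  f→[390625+625+1]=391251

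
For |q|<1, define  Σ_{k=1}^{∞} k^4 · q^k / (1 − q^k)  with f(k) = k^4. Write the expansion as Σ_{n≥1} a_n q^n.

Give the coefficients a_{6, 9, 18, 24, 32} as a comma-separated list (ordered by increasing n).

[q^6] f(1)=1,f(2)=16,f(3)=81,f(6)=1296 ⇒ 1394
n=9: 9·1 3·3 1·9  f→[6561+81+1]=6643
q^18  k|18↦f(k): 18:104976 9:6561 6:1296 3:81 2:16 1:1  a_18=112931
d|24:{1,2,3,4,6,8,12,24}  Σf=1+16+81+256+1296+4096+20736+331776=358258
q^32  k|32↦f(k): 1:1 2:16 4:256 8:4096 16:65536 32:1048576  a_32=1118481

1394, 6643, 112931, 358258, 1118481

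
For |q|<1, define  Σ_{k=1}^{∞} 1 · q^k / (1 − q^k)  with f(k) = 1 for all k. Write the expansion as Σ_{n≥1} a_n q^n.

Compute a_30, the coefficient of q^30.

[q^30] f(30)=1,f(15)=1,f(10)=1,f(6)=1,f(5)=1,f(3)=1,f(2)=1,f(1)=1 ⇒ 8

a_30 = 8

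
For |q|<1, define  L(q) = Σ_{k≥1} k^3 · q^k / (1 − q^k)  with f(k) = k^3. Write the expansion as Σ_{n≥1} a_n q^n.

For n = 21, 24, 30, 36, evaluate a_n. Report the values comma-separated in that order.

9632, 16380, 31752, 55261

[q^21] f(1)=1,f(3)=27,f(7)=343,f(21)=9261 ⇒ 9632
d|24:{1,2,3,4,6,8,12,24}  Σf=1+8+27+64+216+512+1728+13824=16380
q^30  k|30↦f(k): 30:27000 15:3375 10:1000 6:216 5:125 3:27 2:8 1:1  a_30=31752
q^36  k|36↦f(k): 36:46656 18:5832 12:1728 9:729 6:216 4:64 3:27 2:8 1:1  a_36=55261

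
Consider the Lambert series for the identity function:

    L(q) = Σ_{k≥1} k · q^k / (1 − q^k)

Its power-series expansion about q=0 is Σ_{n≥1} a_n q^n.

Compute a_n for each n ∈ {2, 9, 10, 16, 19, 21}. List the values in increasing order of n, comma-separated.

3, 13, 18, 31, 20, 32

n=2: 2·1 1·2  f→[2+1]=3
d|9:{9,3,1}  Σf=9+3+1=13
q^10  k|10↦f(k): 1:1 2:2 5:5 10:10  a_10=18
n=16: 16·1 8·2 4·4 2·8 1·16  f→[16+8+4+2+1]=31
q^19  k|19↦f(k): 1:1 19:19  a_19=20
d|21:{1,3,7,21}  Σf=1+3+7+21=32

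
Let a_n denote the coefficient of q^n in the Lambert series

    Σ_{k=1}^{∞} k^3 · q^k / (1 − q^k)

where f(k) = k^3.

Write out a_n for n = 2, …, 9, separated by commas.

q^2  k|2↦f(k): 1:1 2:8  a_2=9
q^3  k|3↦f(k): 3:27 1:1  a_3=28
d|4:{1,2,4}  Σf=1+8+64=73
n=5: 1·5 5·1  f→[1+125]=126
q^6  k|6↦f(k): 1:1 2:8 3:27 6:216  a_6=252
n=7: 7·1 1·7  f→[343+1]=344
[q^8] f(8)=512,f(4)=64,f(2)=8,f(1)=1 ⇒ 585
d|9:{9,3,1}  Σf=729+27+1=757

9, 28, 73, 126, 252, 344, 585, 757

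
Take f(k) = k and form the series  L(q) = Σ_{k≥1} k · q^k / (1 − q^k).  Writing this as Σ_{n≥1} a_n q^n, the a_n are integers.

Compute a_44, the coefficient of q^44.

[q^44] f(44)=44,f(22)=22,f(11)=11,f(4)=4,f(2)=2,f(1)=1 ⇒ 84

a_44 = 84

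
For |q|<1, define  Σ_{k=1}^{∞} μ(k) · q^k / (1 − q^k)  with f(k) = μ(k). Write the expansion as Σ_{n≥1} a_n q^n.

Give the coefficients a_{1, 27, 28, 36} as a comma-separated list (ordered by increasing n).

[q^1] μ(1)=1 ⇒ 1
n=27: 27·1 9·3 3·9 1·27  μ→[0+0+(-1)+1]=0
n=28: 28·1 14·2 7·4 4·7 2·14 1·28  μ→[0+1+(-1)+0+(-1)+1]=0
q^36  k|36↦μ(k): 36:0 18:0 12:0 9:0 6:1 4:0 3:-1 2:-1 1:1  a_36=0

1, 0, 0, 0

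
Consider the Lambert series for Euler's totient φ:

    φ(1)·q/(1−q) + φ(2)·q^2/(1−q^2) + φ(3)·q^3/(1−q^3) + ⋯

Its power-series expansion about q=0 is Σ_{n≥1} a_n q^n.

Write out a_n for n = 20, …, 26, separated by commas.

d|20:{1,2,4,5,10,20}  Σφ=1+1+2+4+4+8=20
q^21  k|21↦φ(k): 21:12 7:6 3:2 1:1  a_21=21
d|22:{22,11,2,1}  Σφ=10+10+1+1=22
n=23: 1·23 23·1  φ→[1+22]=23
n=24: 1·24 2·12 3·8 4·6 6·4 8·3 12·2 24·1  φ→[1+1+2+2+2+4+4+8]=24
n=25: 25·1 5·5 1·25  φ→[20+4+1]=25
[q^26] φ(26)=12,φ(13)=12,φ(2)=1,φ(1)=1 ⇒ 26

20, 21, 22, 23, 24, 25, 26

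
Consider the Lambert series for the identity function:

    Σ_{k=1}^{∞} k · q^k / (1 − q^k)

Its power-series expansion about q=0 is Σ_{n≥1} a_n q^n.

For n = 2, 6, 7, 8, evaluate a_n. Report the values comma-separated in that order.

d|2:{2,1}  Σf=2+1=3
d|6:{6,3,2,1}  Σf=6+3+2+1=12
n=7: 1·7 7·1  f→[1+7]=8
q^8  k|8↦f(k): 1:1 2:2 4:4 8:8  a_8=15

3, 12, 8, 15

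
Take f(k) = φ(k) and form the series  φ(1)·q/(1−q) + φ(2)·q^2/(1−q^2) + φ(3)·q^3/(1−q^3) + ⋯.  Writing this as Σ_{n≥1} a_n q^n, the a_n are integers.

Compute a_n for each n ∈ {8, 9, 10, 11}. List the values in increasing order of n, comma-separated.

n=8: 1·8 2·4 4·2 8·1  φ→[1+1+2+4]=8
q^9  k|9↦φ(k): 1:1 3:2 9:6  a_9=9
q^10  k|10↦φ(k): 1:1 2:1 5:4 10:4  a_10=10
[q^11] φ(11)=10,φ(1)=1 ⇒ 11

8, 9, 10, 11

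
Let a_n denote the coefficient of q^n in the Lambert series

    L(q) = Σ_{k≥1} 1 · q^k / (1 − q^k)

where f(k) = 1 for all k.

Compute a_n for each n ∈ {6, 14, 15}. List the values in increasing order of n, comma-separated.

4, 4, 4

[q^6] f(1)=1,f(2)=1,f(3)=1,f(6)=1 ⇒ 4
[q^14] f(1)=1,f(2)=1,f(7)=1,f(14)=1 ⇒ 4
n=15: 1·15 3·5 5·3 15·1  f→[1+1+1+1]=4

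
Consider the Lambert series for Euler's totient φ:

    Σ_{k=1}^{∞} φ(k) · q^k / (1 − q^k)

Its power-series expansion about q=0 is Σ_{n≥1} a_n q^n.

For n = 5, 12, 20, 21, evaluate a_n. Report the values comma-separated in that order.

d|5:{5,1}  Σφ=4+1=5
n=12: 1·12 2·6 3·4 4·3 6·2 12·1  φ→[1+1+2+2+2+4]=12
n=20: 20·1 10·2 5·4 4·5 2·10 1·20  φ→[8+4+4+2+1+1]=20
d|21:{21,7,3,1}  Σφ=12+6+2+1=21

5, 12, 20, 21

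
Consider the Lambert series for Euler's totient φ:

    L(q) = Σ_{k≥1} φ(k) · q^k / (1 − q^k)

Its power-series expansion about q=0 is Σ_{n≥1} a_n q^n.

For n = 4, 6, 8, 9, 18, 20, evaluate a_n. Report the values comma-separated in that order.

n=4: 4·1 2·2 1·4  φ→[2+1+1]=4
d|6:{6,3,2,1}  Σφ=2+2+1+1=6
q^8  k|8↦φ(k): 8:4 4:2 2:1 1:1  a_8=8
q^9  k|9↦φ(k): 1:1 3:2 9:6  a_9=9
q^18  k|18↦φ(k): 1:1 2:1 3:2 6:2 9:6 18:6  a_18=18
[q^20] φ(1)=1,φ(2)=1,φ(4)=2,φ(5)=4,φ(10)=4,φ(20)=8 ⇒ 20

4, 6, 8, 9, 18, 20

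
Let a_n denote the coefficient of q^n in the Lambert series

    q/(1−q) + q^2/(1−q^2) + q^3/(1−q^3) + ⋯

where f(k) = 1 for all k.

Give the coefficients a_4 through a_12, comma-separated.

3, 2, 4, 2, 4, 3, 4, 2, 6

[q^4] f(1)=1,f(2)=1,f(4)=1 ⇒ 3
[q^5] f(5)=1,f(1)=1 ⇒ 2
n=6: 6·1 3·2 2·3 1·6  f→[1+1+1+1]=4
[q^7] f(7)=1,f(1)=1 ⇒ 2
n=8: 8·1 4·2 2·4 1·8  f→[1+1+1+1]=4
q^9  k|9↦f(k): 1:1 3:1 9:1  a_9=3
d|10:{1,2,5,10}  Σf=1+1+1+1=4
n=11: 1·11 11·1  f→[1+1]=2
[q^12] f(1)=1,f(2)=1,f(3)=1,f(4)=1,f(6)=1,f(12)=1 ⇒ 6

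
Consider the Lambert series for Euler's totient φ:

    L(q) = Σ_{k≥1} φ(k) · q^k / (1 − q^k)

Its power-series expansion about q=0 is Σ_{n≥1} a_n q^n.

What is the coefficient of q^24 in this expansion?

n=24: 24·1 12·2 8·3 6·4 4·6 3·8 2·12 1·24  φ→[8+4+4+2+2+2+1+1]=24

a_24 = 24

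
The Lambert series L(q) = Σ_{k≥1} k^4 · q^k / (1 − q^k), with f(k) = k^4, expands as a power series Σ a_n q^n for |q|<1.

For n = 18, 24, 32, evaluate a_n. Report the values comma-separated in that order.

112931, 358258, 1118481

q^18  k|18↦f(k): 1:1 2:16 3:81 6:1296 9:6561 18:104976  a_18=112931
d|24:{1,2,3,4,6,8,12,24}  Σf=1+16+81+256+1296+4096+20736+331776=358258
n=32: 32·1 16·2 8·4 4·8 2·16 1·32  f→[1048576+65536+4096+256+16+1]=1118481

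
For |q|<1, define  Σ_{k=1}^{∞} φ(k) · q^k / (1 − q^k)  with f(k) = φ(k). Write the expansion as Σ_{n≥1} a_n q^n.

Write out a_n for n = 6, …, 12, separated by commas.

q^6  k|6↦φ(k): 1:1 2:1 3:2 6:2  a_6=6
q^7  k|7↦φ(k): 1:1 7:6  a_7=7
q^8  k|8↦φ(k): 8:4 4:2 2:1 1:1  a_8=8
d|9:{9,3,1}  Σφ=6+2+1=9
d|10:{10,5,2,1}  Σφ=4+4+1+1=10
[q^11] φ(11)=10,φ(1)=1 ⇒ 11
n=12: 12·1 6·2 4·3 3·4 2·6 1·12  φ→[4+2+2+2+1+1]=12

6, 7, 8, 9, 10, 11, 12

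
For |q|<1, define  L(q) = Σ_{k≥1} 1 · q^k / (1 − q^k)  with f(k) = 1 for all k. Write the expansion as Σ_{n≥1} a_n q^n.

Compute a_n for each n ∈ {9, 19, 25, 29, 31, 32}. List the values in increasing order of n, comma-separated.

[q^9] f(9)=1,f(3)=1,f(1)=1 ⇒ 3
[q^19] f(19)=1,f(1)=1 ⇒ 2
[q^25] f(25)=1,f(5)=1,f(1)=1 ⇒ 3
n=29: 29·1 1·29  f→[1+1]=2
n=31: 1·31 31·1  f→[1+1]=2
[q^32] f(1)=1,f(2)=1,f(4)=1,f(8)=1,f(16)=1,f(32)=1 ⇒ 6

3, 2, 3, 2, 2, 6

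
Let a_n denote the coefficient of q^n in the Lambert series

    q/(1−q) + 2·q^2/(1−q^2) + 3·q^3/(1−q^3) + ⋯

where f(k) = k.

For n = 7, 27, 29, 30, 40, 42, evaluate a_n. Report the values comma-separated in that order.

q^7  k|7↦f(k): 7:7 1:1  a_7=8
d|27:{1,3,9,27}  Σf=1+3+9+27=40
[q^29] f(29)=29,f(1)=1 ⇒ 30
q^30  k|30↦f(k): 1:1 2:2 3:3 5:5 6:6 10:10 15:15 30:30  a_30=72
d|40:{1,2,4,5,8,10,20,40}  Σf=1+2+4+5+8+10+20+40=90
q^42  k|42↦f(k): 1:1 2:2 3:3 6:6 7:7 14:14 21:21 42:42  a_42=96

8, 40, 30, 72, 90, 96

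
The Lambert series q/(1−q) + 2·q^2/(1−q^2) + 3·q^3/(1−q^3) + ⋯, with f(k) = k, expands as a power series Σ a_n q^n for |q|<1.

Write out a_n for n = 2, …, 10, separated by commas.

d|2:{1,2}  Σf=1+2=3
d|3:{3,1}  Σf=3+1=4
[q^4] f(4)=4,f(2)=2,f(1)=1 ⇒ 7
d|5:{5,1}  Σf=5+1=6
n=6: 1·6 2·3 3·2 6·1  f→[1+2+3+6]=12
q^7  k|7↦f(k): 7:7 1:1  a_7=8
[q^8] f(8)=8,f(4)=4,f(2)=2,f(1)=1 ⇒ 15
n=9: 1·9 3·3 9·1  f→[1+3+9]=13
n=10: 10·1 5·2 2·5 1·10  f→[10+5+2+1]=18

3, 4, 7, 6, 12, 8, 15, 13, 18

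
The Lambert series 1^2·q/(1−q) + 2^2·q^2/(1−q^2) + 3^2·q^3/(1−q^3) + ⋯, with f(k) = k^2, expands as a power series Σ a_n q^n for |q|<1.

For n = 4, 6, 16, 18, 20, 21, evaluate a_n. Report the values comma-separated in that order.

21, 50, 341, 455, 546, 500

[q^4] f(1)=1,f(2)=4,f(4)=16 ⇒ 21
d|6:{1,2,3,6}  Σf=1+4+9+36=50
[q^16] f(16)=256,f(8)=64,f(4)=16,f(2)=4,f(1)=1 ⇒ 341
d|18:{18,9,6,3,2,1}  Σf=324+81+36+9+4+1=455
q^20  k|20↦f(k): 1:1 2:4 4:16 5:25 10:100 20:400  a_20=546
n=21: 21·1 7·3 3·7 1·21  f→[441+49+9+1]=500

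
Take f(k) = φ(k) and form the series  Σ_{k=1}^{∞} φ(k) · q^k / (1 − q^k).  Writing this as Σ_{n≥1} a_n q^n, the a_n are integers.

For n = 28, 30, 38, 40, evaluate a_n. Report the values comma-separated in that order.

[q^28] φ(1)=1,φ(2)=1,φ(4)=2,φ(7)=6,φ(14)=6,φ(28)=12 ⇒ 28
n=30: 30·1 15·2 10·3 6·5 5·6 3·10 2·15 1·30  φ→[8+8+4+2+4+2+1+1]=30
n=38: 38·1 19·2 2·19 1·38  φ→[18+18+1+1]=38
n=40: 1·40 2·20 4·10 5·8 8·5 10·4 20·2 40·1  φ→[1+1+2+4+4+4+8+16]=40

28, 30, 38, 40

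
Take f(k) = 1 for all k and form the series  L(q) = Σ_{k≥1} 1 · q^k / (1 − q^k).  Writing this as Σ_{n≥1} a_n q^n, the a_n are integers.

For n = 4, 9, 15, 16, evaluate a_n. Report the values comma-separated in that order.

n=4: 1·4 2·2 4·1  f→[1+1+1]=3
n=9: 1·9 3·3 9·1  f→[1+1+1]=3
n=15: 1·15 3·5 5·3 15·1  f→[1+1+1+1]=4
q^16  k|16↦f(k): 16:1 8:1 4:1 2:1 1:1  a_16=5

3, 3, 4, 5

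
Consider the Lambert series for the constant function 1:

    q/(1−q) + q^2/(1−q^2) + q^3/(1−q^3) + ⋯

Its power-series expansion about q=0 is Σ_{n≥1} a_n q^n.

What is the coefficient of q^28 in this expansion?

d|28:{1,2,4,7,14,28}  Σf=1+1+1+1+1+1=6

a_28 = 6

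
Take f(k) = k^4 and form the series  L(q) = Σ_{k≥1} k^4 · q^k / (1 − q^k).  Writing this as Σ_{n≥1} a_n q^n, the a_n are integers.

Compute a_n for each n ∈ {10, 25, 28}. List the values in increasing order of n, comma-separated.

10642, 391251, 655746

n=10: 10·1 5·2 2·5 1·10  f→[10000+625+16+1]=10642
[q^25] f(1)=1,f(5)=625,f(25)=390625 ⇒ 391251
d|28:{28,14,7,4,2,1}  Σf=614656+38416+2401+256+16+1=655746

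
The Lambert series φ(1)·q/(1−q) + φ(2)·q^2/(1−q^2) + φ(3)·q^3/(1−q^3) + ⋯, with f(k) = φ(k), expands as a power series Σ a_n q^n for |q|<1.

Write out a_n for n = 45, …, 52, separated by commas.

n=45: 1·45 3·15 5·9 9·5 15·3 45·1  φ→[1+2+4+6+8+24]=45
q^46  k|46↦φ(k): 46:22 23:22 2:1 1:1  a_46=46
q^47  k|47↦φ(k): 1:1 47:46  a_47=47
n=48: 48·1 24·2 16·3 12·4 8·6 6·8 4·12 3·16 2·24 1·48  φ→[16+8+8+4+4+2+2+2+1+1]=48
[q^49] φ(1)=1,φ(7)=6,φ(49)=42 ⇒ 49
d|50:{1,2,5,10,25,50}  Σφ=1+1+4+4+20+20=50
[q^51] φ(51)=32,φ(17)=16,φ(3)=2,φ(1)=1 ⇒ 51
[q^52] φ(1)=1,φ(2)=1,φ(4)=2,φ(13)=12,φ(26)=12,φ(52)=24 ⇒ 52

45, 46, 47, 48, 49, 50, 51, 52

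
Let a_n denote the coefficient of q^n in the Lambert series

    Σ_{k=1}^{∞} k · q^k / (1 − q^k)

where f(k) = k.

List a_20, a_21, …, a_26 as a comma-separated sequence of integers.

d|20:{20,10,5,4,2,1}  Σf=20+10+5+4+2+1=42
n=21: 21·1 7·3 3·7 1·21  f→[21+7+3+1]=32
n=22: 22·1 11·2 2·11 1·22  f→[22+11+2+1]=36
n=23: 23·1 1·23  f→[23+1]=24
[q^24] f(24)=24,f(12)=12,f(8)=8,f(6)=6,f(4)=4,f(3)=3,f(2)=2,f(1)=1 ⇒ 60
q^25  k|25↦f(k): 1:1 5:5 25:25  a_25=31
n=26: 1·26 2·13 13·2 26·1  f→[1+2+13+26]=42

42, 32, 36, 24, 60, 31, 42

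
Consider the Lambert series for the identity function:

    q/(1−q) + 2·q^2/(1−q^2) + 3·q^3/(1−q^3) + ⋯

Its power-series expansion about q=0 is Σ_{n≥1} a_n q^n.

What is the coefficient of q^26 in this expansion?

a_26 = 42

n=26: 26·1 13·2 2·13 1·26  f→[26+13+2+1]=42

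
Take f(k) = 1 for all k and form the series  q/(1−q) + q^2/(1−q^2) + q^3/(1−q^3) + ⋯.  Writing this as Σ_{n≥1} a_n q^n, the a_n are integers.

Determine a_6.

d|6:{1,2,3,6}  Σf=1+1+1+1=4

a_6 = 4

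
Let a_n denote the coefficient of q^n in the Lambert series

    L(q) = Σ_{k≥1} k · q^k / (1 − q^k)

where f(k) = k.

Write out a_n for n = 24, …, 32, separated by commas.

60, 31, 42, 40, 56, 30, 72, 32, 63

n=24: 1·24 2·12 3·8 4·6 6·4 8·3 12·2 24·1  f→[1+2+3+4+6+8+12+24]=60
q^25  k|25↦f(k): 1:1 5:5 25:25  a_25=31
n=26: 26·1 13·2 2·13 1·26  f→[26+13+2+1]=42
q^27  k|27↦f(k): 1:1 3:3 9:9 27:27  a_27=40
q^28  k|28↦f(k): 28:28 14:14 7:7 4:4 2:2 1:1  a_28=56
d|29:{29,1}  Σf=29+1=30
d|30:{30,15,10,6,5,3,2,1}  Σf=30+15+10+6+5+3+2+1=72
q^31  k|31↦f(k): 1:1 31:31  a_31=32
q^32  k|32↦f(k): 1:1 2:2 4:4 8:8 16:16 32:32  a_32=63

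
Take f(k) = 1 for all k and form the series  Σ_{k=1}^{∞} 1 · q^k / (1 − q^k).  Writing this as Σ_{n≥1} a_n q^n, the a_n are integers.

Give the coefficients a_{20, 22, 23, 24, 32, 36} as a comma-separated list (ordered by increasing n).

6, 4, 2, 8, 6, 9

[q^20] f(1)=1,f(2)=1,f(4)=1,f(5)=1,f(10)=1,f(20)=1 ⇒ 6
q^22  k|22↦f(k): 1:1 2:1 11:1 22:1  a_22=4
[q^23] f(1)=1,f(23)=1 ⇒ 2
n=24: 1·24 2·12 3·8 4·6 6·4 8·3 12·2 24·1  f→[1+1+1+1+1+1+1+1]=8
[q^32] f(1)=1,f(2)=1,f(4)=1,f(8)=1,f(16)=1,f(32)=1 ⇒ 6
[q^36] f(1)=1,f(2)=1,f(3)=1,f(4)=1,f(6)=1,f(9)=1,f(12)=1,f(18)=1,f(36)=1 ⇒ 9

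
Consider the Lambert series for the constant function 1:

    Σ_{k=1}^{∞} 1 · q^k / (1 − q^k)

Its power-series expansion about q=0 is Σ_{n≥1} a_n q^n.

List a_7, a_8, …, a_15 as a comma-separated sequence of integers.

2, 4, 3, 4, 2, 6, 2, 4, 4

d|7:{7,1}  Σf=1+1=2
q^8  k|8↦f(k): 1:1 2:1 4:1 8:1  a_8=4
q^9  k|9↦f(k): 1:1 3:1 9:1  a_9=3
q^10  k|10↦f(k): 1:1 2:1 5:1 10:1  a_10=4
d|11:{11,1}  Σf=1+1=2
[q^12] f(12)=1,f(6)=1,f(4)=1,f(3)=1,f(2)=1,f(1)=1 ⇒ 6
n=13: 1·13 13·1  f→[1+1]=2
q^14  k|14↦f(k): 1:1 2:1 7:1 14:1  a_14=4
n=15: 15·1 5·3 3·5 1·15  f→[1+1+1+1]=4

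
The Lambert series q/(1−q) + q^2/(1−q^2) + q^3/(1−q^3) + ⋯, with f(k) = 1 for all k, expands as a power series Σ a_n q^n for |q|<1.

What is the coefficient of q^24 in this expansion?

n=24: 1·24 2·12 3·8 4·6 6·4 8·3 12·2 24·1  f→[1+1+1+1+1+1+1+1]=8

a_24 = 8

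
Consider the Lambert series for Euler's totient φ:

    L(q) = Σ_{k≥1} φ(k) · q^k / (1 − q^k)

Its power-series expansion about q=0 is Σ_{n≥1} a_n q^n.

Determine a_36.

[q^36] φ(1)=1,φ(2)=1,φ(3)=2,φ(4)=2,φ(6)=2,φ(9)=6,φ(12)=4,φ(18)=6,φ(36)=12 ⇒ 36

a_36 = 36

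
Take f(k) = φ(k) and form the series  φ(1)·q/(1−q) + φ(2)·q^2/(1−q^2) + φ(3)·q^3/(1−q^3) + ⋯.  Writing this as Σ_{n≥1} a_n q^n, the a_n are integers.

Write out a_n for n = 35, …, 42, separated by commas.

n=35: 1·35 5·7 7·5 35·1  φ→[1+4+6+24]=35
q^36  k|36↦φ(k): 1:1 2:1 3:2 4:2 6:2 9:6 12:4 18:6 36:12  a_36=36
[q^37] φ(1)=1,φ(37)=36 ⇒ 37
[q^38] φ(38)=18,φ(19)=18,φ(2)=1,φ(1)=1 ⇒ 38
n=39: 39·1 13·3 3·13 1·39  φ→[24+12+2+1]=39
n=40: 40·1 20·2 10·4 8·5 5·8 4·10 2·20 1·40  φ→[16+8+4+4+4+2+1+1]=40
n=41: 1·41 41·1  φ→[1+40]=41
n=42: 1·42 2·21 3·14 6·7 7·6 14·3 21·2 42·1  φ→[1+1+2+2+6+6+12+12]=42

35, 36, 37, 38, 39, 40, 41, 42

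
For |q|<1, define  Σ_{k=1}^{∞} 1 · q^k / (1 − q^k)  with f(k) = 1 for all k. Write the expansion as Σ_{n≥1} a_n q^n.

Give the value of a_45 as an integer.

[q^45] f(45)=1,f(15)=1,f(9)=1,f(5)=1,f(3)=1,f(1)=1 ⇒ 6

a_45 = 6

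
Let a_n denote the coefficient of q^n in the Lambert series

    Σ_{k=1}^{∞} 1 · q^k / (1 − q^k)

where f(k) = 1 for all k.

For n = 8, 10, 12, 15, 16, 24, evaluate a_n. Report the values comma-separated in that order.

d|8:{8,4,2,1}  Σf=1+1+1+1=4
[q^10] f(10)=1,f(5)=1,f(2)=1,f(1)=1 ⇒ 4
[q^12] f(1)=1,f(2)=1,f(3)=1,f(4)=1,f(6)=1,f(12)=1 ⇒ 6
q^15  k|15↦f(k): 15:1 5:1 3:1 1:1  a_15=4
n=16: 1·16 2·8 4·4 8·2 16·1  f→[1+1+1+1+1]=5
q^24  k|24↦f(k): 24:1 12:1 8:1 6:1 4:1 3:1 2:1 1:1  a_24=8

4, 4, 6, 4, 5, 8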